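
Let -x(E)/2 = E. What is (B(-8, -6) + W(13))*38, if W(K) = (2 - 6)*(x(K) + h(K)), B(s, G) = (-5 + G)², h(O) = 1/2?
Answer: 8474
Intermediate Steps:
h(O) = ½
x(E) = -2*E
W(K) = -2 + 8*K (W(K) = (2 - 6)*(-2*K + ½) = -4*(½ - 2*K) = -2 + 8*K)
(B(-8, -6) + W(13))*38 = ((-5 - 6)² + (-2 + 8*13))*38 = ((-11)² + (-2 + 104))*38 = (121 + 102)*38 = 223*38 = 8474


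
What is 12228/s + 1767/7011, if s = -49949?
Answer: 44375/6143727 ≈ 0.0072228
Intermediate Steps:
12228/s + 1767/7011 = 12228/(-49949) + 1767/7011 = 12228*(-1/49949) + 1767*(1/7011) = -12228/49949 + 31/123 = 44375/6143727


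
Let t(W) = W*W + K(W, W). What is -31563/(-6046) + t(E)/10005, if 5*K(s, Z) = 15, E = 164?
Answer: 478419169/60490230 ≈ 7.9090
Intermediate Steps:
K(s, Z) = 3 (K(s, Z) = (⅕)*15 = 3)
t(W) = 3 + W² (t(W) = W*W + 3 = W² + 3 = 3 + W²)
-31563/(-6046) + t(E)/10005 = -31563/(-6046) + (3 + 164²)/10005 = -31563*(-1/6046) + (3 + 26896)*(1/10005) = 31563/6046 + 26899*(1/10005) = 31563/6046 + 26899/10005 = 478419169/60490230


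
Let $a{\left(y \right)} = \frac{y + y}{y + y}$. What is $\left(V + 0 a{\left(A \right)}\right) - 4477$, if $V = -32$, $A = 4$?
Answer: $-4509$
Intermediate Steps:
$a{\left(y \right)} = 1$ ($a{\left(y \right)} = \frac{2 y}{2 y} = 2 y \frac{1}{2 y} = 1$)
$\left(V + 0 a{\left(A \right)}\right) - 4477 = \left(-32 + 0 \cdot 1\right) - 4477 = \left(-32 + 0\right) - 4477 = -32 - 4477 = -4509$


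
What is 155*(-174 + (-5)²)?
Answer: -23095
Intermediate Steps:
155*(-174 + (-5)²) = 155*(-174 + 25) = 155*(-149) = -23095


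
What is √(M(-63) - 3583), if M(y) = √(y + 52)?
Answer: √(-3583 + I*√11) ≈ 0.0277 + 59.858*I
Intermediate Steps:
M(y) = √(52 + y)
√(M(-63) - 3583) = √(√(52 - 63) - 3583) = √(√(-11) - 3583) = √(I*√11 - 3583) = √(-3583 + I*√11)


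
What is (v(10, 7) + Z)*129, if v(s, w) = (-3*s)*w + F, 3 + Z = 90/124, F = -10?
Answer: -1777749/62 ≈ -28673.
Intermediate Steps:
Z = -141/62 (Z = -3 + 90/124 = -3 + 90*(1/124) = -3 + 45/62 = -141/62 ≈ -2.2742)
v(s, w) = -10 - 3*s*w (v(s, w) = (-3*s)*w - 10 = -3*s*w - 10 = -10 - 3*s*w)
(v(10, 7) + Z)*129 = ((-10 - 3*10*7) - 141/62)*129 = ((-10 - 210) - 141/62)*129 = (-220 - 141/62)*129 = -13781/62*129 = -1777749/62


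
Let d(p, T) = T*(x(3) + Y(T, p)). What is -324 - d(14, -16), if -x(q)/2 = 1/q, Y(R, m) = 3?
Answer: -860/3 ≈ -286.67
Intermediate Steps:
x(q) = -2/q
d(p, T) = 7*T/3 (d(p, T) = T*(-2/3 + 3) = T*(-2*⅓ + 3) = T*(-⅔ + 3) = T*(7/3) = 7*T/3)
-324 - d(14, -16) = -324 - 7*(-16)/3 = -324 - 1*(-112/3) = -324 + 112/3 = -860/3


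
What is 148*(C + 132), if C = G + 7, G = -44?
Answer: 14060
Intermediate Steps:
C = -37 (C = -44 + 7 = -37)
148*(C + 132) = 148*(-37 + 132) = 148*95 = 14060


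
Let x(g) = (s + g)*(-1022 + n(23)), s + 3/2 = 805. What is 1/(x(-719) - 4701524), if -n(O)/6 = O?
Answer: -1/4799544 ≈ -2.0835e-7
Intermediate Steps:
s = 1607/2 (s = -3/2 + 805 = 1607/2 ≈ 803.50)
n(O) = -6*O
x(g) = -932060 - 1160*g (x(g) = (1607/2 + g)*(-1022 - 6*23) = (1607/2 + g)*(-1022 - 138) = (1607/2 + g)*(-1160) = -932060 - 1160*g)
1/(x(-719) - 4701524) = 1/((-932060 - 1160*(-719)) - 4701524) = 1/((-932060 + 834040) - 4701524) = 1/(-98020 - 4701524) = 1/(-4799544) = -1/4799544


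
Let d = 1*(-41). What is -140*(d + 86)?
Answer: -6300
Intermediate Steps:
d = -41
-140*(d + 86) = -140*(-41 + 86) = -140*45 = -6300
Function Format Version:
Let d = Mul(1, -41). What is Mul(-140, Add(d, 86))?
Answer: -6300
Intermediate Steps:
d = -41
Mul(-140, Add(d, 86)) = Mul(-140, Add(-41, 86)) = Mul(-140, 45) = -6300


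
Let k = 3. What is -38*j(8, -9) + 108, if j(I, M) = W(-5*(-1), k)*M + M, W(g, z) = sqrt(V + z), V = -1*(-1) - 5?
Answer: 450 + 342*I ≈ 450.0 + 342.0*I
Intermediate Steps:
V = -4 (V = 1 - 5 = -4)
W(g, z) = sqrt(-4 + z)
j(I, M) = M + I*M (j(I, M) = sqrt(-4 + 3)*M + M = sqrt(-1)*M + M = I*M + M = M + I*M)
-38*j(8, -9) + 108 = -(-342)*(1 + I) + 108 = -38*(-9 - 9*I) + 108 = (342 + 342*I) + 108 = 450 + 342*I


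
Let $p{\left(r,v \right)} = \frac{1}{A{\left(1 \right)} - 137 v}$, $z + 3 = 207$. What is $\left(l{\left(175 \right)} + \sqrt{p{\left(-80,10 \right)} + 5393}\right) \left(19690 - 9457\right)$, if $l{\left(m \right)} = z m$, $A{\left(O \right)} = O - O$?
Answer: $365318100 + \frac{10233 \sqrt{10122120330}}{1370} \approx 3.6607 \cdot 10^{8}$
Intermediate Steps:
$z = 204$ ($z = -3 + 207 = 204$)
$A{\left(O \right)} = 0$
$p{\left(r,v \right)} = - \frac{1}{137 v}$ ($p{\left(r,v \right)} = \frac{1}{0 - 137 v} = \frac{1}{\left(-137\right) v} = - \frac{1}{137 v}$)
$l{\left(m \right)} = 204 m$
$\left(l{\left(175 \right)} + \sqrt{p{\left(-80,10 \right)} + 5393}\right) \left(19690 - 9457\right) = \left(204 \cdot 175 + \sqrt{- \frac{1}{137 \cdot 10} + 5393}\right) \left(19690 - 9457\right) = \left(35700 + \sqrt{\left(- \frac{1}{137}\right) \frac{1}{10} + 5393}\right) 10233 = \left(35700 + \sqrt{- \frac{1}{1370} + 5393}\right) 10233 = \left(35700 + \sqrt{\frac{7388409}{1370}}\right) 10233 = \left(35700 + \frac{\sqrt{10122120330}}{1370}\right) 10233 = 365318100 + \frac{10233 \sqrt{10122120330}}{1370}$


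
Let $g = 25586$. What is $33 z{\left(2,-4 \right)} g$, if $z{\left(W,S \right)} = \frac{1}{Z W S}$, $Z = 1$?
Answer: $- \frac{422169}{4} \approx -1.0554 \cdot 10^{5}$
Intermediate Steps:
$z{\left(W,S \right)} = \frac{1}{S W}$ ($z{\left(W,S \right)} = \frac{1}{1 W S} = 1 \frac{1}{S W} = \frac{1}{S W}$)
$33 z{\left(2,-4 \right)} g = 33 \frac{1}{\left(-4\right) 2} \cdot 25586 = 33 \left(\left(- \frac{1}{4}\right) \frac{1}{2}\right) 25586 = 33 \left(- \frac{1}{8}\right) 25586 = \left(- \frac{33}{8}\right) 25586 = - \frac{422169}{4}$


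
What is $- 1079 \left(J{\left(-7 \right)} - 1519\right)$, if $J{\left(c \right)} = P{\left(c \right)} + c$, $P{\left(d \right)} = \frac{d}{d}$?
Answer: $1645475$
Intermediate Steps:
$P{\left(d \right)} = 1$
$J{\left(c \right)} = 1 + c$
$- 1079 \left(J{\left(-7 \right)} - 1519\right) = - 1079 \left(\left(1 - 7\right) - 1519\right) = - 1079 \left(-6 - 1519\right) = \left(-1079\right) \left(-1525\right) = 1645475$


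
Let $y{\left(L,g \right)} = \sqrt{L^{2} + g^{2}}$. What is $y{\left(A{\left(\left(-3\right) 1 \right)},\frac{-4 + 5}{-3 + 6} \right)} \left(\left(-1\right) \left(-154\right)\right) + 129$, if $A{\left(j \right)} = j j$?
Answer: $129 + \frac{154 \sqrt{730}}{3} \approx 1516.0$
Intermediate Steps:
$A{\left(j \right)} = j^{2}$
$y{\left(A{\left(\left(-3\right) 1 \right)},\frac{-4 + 5}{-3 + 6} \right)} \left(\left(-1\right) \left(-154\right)\right) + 129 = \sqrt{\left(\left(\left(-3\right) 1\right)^{2}\right)^{2} + \left(\frac{-4 + 5}{-3 + 6}\right)^{2}} \left(\left(-1\right) \left(-154\right)\right) + 129 = \sqrt{\left(\left(-3\right)^{2}\right)^{2} + \left(1 \cdot \frac{1}{3}\right)^{2}} \cdot 154 + 129 = \sqrt{9^{2} + \left(1 \cdot \frac{1}{3}\right)^{2}} \cdot 154 + 129 = \sqrt{81 + \left(\frac{1}{3}\right)^{2}} \cdot 154 + 129 = \sqrt{81 + \frac{1}{9}} \cdot 154 + 129 = \sqrt{\frac{730}{9}} \cdot 154 + 129 = \frac{\sqrt{730}}{3} \cdot 154 + 129 = \frac{154 \sqrt{730}}{3} + 129 = 129 + \frac{154 \sqrt{730}}{3}$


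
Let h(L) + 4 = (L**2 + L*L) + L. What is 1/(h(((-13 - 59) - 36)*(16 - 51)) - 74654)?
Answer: 1/28505922 ≈ 3.5080e-8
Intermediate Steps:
h(L) = -4 + L + 2*L**2 (h(L) = -4 + ((L**2 + L*L) + L) = -4 + ((L**2 + L**2) + L) = -4 + (2*L**2 + L) = -4 + (L + 2*L**2) = -4 + L + 2*L**2)
1/(h(((-13 - 59) - 36)*(16 - 51)) - 74654) = 1/((-4 + ((-13 - 59) - 36)*(16 - 51) + 2*(((-13 - 59) - 36)*(16 - 51))**2) - 74654) = 1/((-4 + (-72 - 36)*(-35) + 2*((-72 - 36)*(-35))**2) - 74654) = 1/((-4 - 108*(-35) + 2*(-108*(-35))**2) - 74654) = 1/((-4 + 3780 + 2*3780**2) - 74654) = 1/((-4 + 3780 + 2*14288400) - 74654) = 1/((-4 + 3780 + 28576800) - 74654) = 1/(28580576 - 74654) = 1/28505922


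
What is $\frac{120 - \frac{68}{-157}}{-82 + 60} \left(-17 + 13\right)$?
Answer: $\frac{37816}{1727} \approx 21.897$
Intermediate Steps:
$\frac{120 - \frac{68}{-157}}{-82 + 60} \left(-17 + 13\right) = \frac{120 - - \frac{68}{157}}{-22} \left(-4\right) = \left(120 + \frac{68}{157}\right) \left(- \frac{1}{22}\right) \left(-4\right) = \frac{18908}{157} \left(- \frac{1}{22}\right) \left(-4\right) = \left(- \frac{9454}{1727}\right) \left(-4\right) = \frac{37816}{1727}$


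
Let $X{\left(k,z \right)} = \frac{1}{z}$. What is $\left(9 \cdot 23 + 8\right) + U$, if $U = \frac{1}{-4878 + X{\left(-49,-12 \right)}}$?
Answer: $\frac{12585443}{58537} \approx 215.0$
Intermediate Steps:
$U = - \frac{12}{58537}$ ($U = \frac{1}{-4878 + \frac{1}{-12}} = \frac{1}{-4878 - \frac{1}{12}} = \frac{1}{- \frac{58537}{12}} = - \frac{12}{58537} \approx -0.000205$)
$\left(9 \cdot 23 + 8\right) + U = \left(9 \cdot 23 + 8\right) - \frac{12}{58537} = \left(207 + 8\right) - \frac{12}{58537} = 215 - \frac{12}{58537} = \frac{12585443}{58537}$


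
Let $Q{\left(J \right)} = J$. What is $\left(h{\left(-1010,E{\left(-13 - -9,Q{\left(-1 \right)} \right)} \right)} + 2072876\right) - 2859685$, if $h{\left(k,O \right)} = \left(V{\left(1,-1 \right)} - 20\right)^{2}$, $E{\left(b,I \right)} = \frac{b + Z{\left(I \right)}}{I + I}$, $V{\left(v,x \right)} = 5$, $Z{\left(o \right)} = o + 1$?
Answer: $-786584$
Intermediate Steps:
$Z{\left(o \right)} = 1 + o$
$E{\left(b,I \right)} = \frac{1 + I + b}{2 I}$ ($E{\left(b,I \right)} = \frac{b + \left(1 + I\right)}{I + I} = \frac{1 + I + b}{2 I}$)
$h{\left(k,O \right)} = 225$ ($h{\left(k,O \right)} = \left(5 - 20\right)^{2} = \left(-15\right)^{2} = 225$)
$\left(h{\left(-1010,E{\left(-13 - -9,Q{\left(-1 \right)} \right)} \right)} + 2072876\right) - 2859685 = \left(225 + 2072876\right) - 2859685 = 2073101 - 2859685 = -786584$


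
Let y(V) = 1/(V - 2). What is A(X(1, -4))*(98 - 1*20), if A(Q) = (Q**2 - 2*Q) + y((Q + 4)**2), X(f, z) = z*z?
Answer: 3476967/199 ≈ 17472.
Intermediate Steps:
y(V) = 1/(-2 + V)
X(f, z) = z**2
A(Q) = Q**2 + 1/(-2 + (4 + Q)**2) - 2*Q (A(Q) = (Q**2 - 2*Q) + 1/(-2 + (Q + 4)**2) = (Q**2 - 2*Q) + 1/(-2 + (4 + Q)**2) = Q**2 + 1/(-2 + (4 + Q)**2) - 2*Q)
A(X(1, -4))*(98 - 1*20) = ((1 + (-4)**2*(-2 + (-4)**2)*(-2 + (4 + (-4)**2)**2))/(-2 + (4 + (-4)**2)**2))*(98 - 1*20) = ((1 + 16*(-2 + 16)*(-2 + (4 + 16)**2))/(-2 + (4 + 16)**2))*(98 - 20) = ((1 + 16*14*(-2 + 20**2))/(-2 + 20**2))*78 = ((1 + 16*14*(-2 + 400))/(-2 + 400))*78 = ((1 + 16*14*398)/398)*78 = ((1 + 89152)/398)*78 = ((1/398)*89153)*78 = (89153/398)*78 = 3476967/199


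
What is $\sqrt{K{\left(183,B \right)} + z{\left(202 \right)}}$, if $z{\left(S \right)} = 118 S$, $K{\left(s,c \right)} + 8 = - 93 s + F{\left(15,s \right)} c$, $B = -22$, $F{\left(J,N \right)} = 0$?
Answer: $\sqrt{6809} \approx 82.517$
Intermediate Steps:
$K{\left(s,c \right)} = -8 - 93 s$ ($K{\left(s,c \right)} = -8 + \left(- 93 s + 0 c\right) = -8 + \left(- 93 s + 0\right) = -8 - 93 s$)
$\sqrt{K{\left(183,B \right)} + z{\left(202 \right)}} = \sqrt{\left(-8 - 17019\right) + 118 \cdot 202} = \sqrt{\left(-8 - 17019\right) + 23836} = \sqrt{-17027 + 23836} = \sqrt{6809}$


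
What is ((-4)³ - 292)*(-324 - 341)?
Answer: 236740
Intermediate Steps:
((-4)³ - 292)*(-324 - 341) = (-64 - 292)*(-665) = -356*(-665) = 236740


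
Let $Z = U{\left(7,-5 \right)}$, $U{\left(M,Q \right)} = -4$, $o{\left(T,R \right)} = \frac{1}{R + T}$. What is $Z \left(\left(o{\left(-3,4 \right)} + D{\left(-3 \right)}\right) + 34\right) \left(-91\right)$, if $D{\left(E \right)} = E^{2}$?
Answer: $16016$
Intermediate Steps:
$Z = -4$
$Z \left(\left(o{\left(-3,4 \right)} + D{\left(-3 \right)}\right) + 34\right) \left(-91\right) = - 4 \left(\left(\frac{1}{4 - 3} + \left(-3\right)^{2}\right) + 34\right) \left(-91\right) = - 4 \left(\left(1^{-1} + 9\right) + 34\right) \left(-91\right) = - 4 \left(\left(1 + 9\right) + 34\right) \left(-91\right) = - 4 \left(10 + 34\right) \left(-91\right) = \left(-4\right) 44 \left(-91\right) = \left(-176\right) \left(-91\right) = 16016$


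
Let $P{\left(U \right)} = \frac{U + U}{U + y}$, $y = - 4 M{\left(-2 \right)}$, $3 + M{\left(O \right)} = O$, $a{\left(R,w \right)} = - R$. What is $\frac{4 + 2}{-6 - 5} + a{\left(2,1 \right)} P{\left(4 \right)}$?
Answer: $- \frac{40}{33} \approx -1.2121$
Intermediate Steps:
$M{\left(O \right)} = -3 + O$
$y = 20$ ($y = - 4 \left(-3 - 2\right) = \left(-4\right) \left(-5\right) = 20$)
$P{\left(U \right)} = \frac{2 U}{20 + U}$ ($P{\left(U \right)} = \frac{U + U}{U + 20} = \frac{2 U}{20 + U}$)
$\frac{4 + 2}{-6 - 5} + a{\left(2,1 \right)} P{\left(4 \right)} = \frac{4 + 2}{-6 - 5} + \left(-1\right) 2 \cdot 2 \cdot 4 \frac{1}{20 + 4} = \frac{6}{-11} - 2 \cdot 2 \cdot 4 \cdot \frac{1}{24} = 6 \left(- \frac{1}{11}\right) - 2 \cdot 2 \cdot 4 \cdot \frac{1}{24} = - \frac{6}{11} - \frac{2}{3} = - \frac{40}{33}$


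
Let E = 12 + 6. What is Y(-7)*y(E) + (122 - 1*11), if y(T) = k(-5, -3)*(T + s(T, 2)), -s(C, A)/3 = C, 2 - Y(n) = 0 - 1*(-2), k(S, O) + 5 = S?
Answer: 111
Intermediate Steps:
k(S, O) = -5 + S
E = 18
Y(n) = 0 (Y(n) = 2 - (0 - 1*(-2)) = 2 - (0 + 2) = 2 - 1*2 = 2 - 2 = 0)
s(C, A) = -3*C
y(T) = 20*T (y(T) = (-5 - 5)*(T - 3*T) = -(-20)*T = 20*T)
Y(-7)*y(E) + (122 - 1*11) = 0*(20*18) + (122 - 1*11) = 0*360 + (122 - 11) = 0 + 111 = 111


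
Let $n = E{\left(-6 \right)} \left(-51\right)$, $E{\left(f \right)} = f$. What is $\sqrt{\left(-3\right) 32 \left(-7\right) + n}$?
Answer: $\sqrt{978} \approx 31.273$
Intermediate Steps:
$n = 306$ ($n = \left(-6\right) \left(-51\right) = 306$)
$\sqrt{\left(-3\right) 32 \left(-7\right) + n} = \sqrt{\left(-3\right) 32 \left(-7\right) + 306} = \sqrt{\left(-96\right) \left(-7\right) + 306} = \sqrt{672 + 306} = \sqrt{978}$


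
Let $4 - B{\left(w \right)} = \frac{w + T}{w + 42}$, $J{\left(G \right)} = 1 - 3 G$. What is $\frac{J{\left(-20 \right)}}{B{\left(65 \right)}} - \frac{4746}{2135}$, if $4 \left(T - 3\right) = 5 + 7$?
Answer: $\frac{1748689}{108885} \approx 16.06$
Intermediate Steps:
$T = 6$ ($T = 3 + \frac{5 + 7}{4} = 3 + \frac{1}{4} \cdot 12 = 3 + 3 = 6$)
$B{\left(w \right)} = 4 - \frac{6 + w}{42 + w}$ ($B{\left(w \right)} = 4 - \frac{w + 6}{w + 42} = 4 - \frac{6 + w}{42 + w}$)
$\frac{J{\left(-20 \right)}}{B{\left(65 \right)}} - \frac{4746}{2135} = \frac{1 - -60}{3 \frac{1}{42 + 65} \left(54 + 65\right)} - \frac{4746}{2135} = \frac{1 + 60}{3 \cdot \frac{1}{107} \cdot 119} - \frac{678}{305} = \frac{61}{3 \cdot \frac{1}{107} \cdot 119} - \frac{678}{305} = \frac{61}{\frac{357}{107}} - \frac{678}{305} = 61 \cdot \frac{107}{357} - \frac{678}{305} = \frac{6527}{357} - \frac{678}{305} = \frac{1748689}{108885}$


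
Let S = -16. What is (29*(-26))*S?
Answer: 12064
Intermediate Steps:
(29*(-26))*S = (29*(-26))*(-16) = -754*(-16) = 12064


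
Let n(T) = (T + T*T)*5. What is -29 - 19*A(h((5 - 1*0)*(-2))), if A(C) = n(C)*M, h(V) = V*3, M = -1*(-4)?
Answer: -330629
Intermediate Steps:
M = 4
n(T) = 5*T + 5*T² (n(T) = (T + T²)*5 = 5*T + 5*T²)
h(V) = 3*V
A(C) = 20*C*(1 + C) (A(C) = (5*C*(1 + C))*4 = 20*C*(1 + C))
-29 - 19*A(h((5 - 1*0)*(-2))) = -29 - 380*3*((5 - 1*0)*(-2))*(1 + 3*((5 - 1*0)*(-2))) = -29 - 380*3*((5 + 0)*(-2))*(1 + 3*((5 + 0)*(-2))) = -29 - 380*3*(5*(-2))*(1 + 3*(5*(-2))) = -29 - 380*3*(-10)*(1 + 3*(-10)) = -29 - 380*(-30)*(1 - 30) = -29 - 380*(-30)*(-29) = -29 - 19*17400 = -29 - 330600 = -330629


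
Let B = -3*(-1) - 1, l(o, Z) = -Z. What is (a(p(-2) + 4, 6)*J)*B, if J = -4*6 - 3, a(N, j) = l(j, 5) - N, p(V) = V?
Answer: 378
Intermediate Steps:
a(N, j) = -5 - N (a(N, j) = -1*5 - N = -5 - N)
J = -27 (J = -24 - 3 = -27)
B = 2 (B = 3 - 1 = 2)
(a(p(-2) + 4, 6)*J)*B = ((-5 - (-2 + 4))*(-27))*2 = ((-5 - 1*2)*(-27))*2 = ((-5 - 2)*(-27))*2 = -7*(-27)*2 = 189*2 = 378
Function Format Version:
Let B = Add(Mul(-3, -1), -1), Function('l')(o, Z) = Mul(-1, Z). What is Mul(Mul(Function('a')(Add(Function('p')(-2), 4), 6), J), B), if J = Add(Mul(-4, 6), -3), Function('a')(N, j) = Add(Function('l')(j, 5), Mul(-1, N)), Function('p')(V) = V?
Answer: 378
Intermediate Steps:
Function('a')(N, j) = Add(-5, Mul(-1, N)) (Function('a')(N, j) = Add(Mul(-1, 5), Mul(-1, N)) = Add(-5, Mul(-1, N)))
J = -27 (J = Add(-24, -3) = -27)
B = 2 (B = Add(3, -1) = 2)
Mul(Mul(Function('a')(Add(Function('p')(-2), 4), 6), J), B) = Mul(Mul(Add(-5, Mul(-1, Add(-2, 4))), -27), 2) = Mul(Mul(Add(-5, Mul(-1, 2)), -27), 2) = Mul(Mul(Add(-5, -2), -27), 2) = Mul(Mul(-7, -27), 2) = Mul(189, 2) = 378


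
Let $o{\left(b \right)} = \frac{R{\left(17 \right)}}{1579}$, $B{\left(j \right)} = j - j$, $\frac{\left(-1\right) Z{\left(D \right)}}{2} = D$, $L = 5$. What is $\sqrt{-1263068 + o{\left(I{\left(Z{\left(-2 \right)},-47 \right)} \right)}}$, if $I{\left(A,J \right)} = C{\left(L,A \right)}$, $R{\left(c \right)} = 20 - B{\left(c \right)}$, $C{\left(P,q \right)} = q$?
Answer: $\frac{4 i \sqrt{196820805738}}{1579} \approx 1123.9 i$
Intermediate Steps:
$Z{\left(D \right)} = - 2 D$
$B{\left(j \right)} = 0$
$R{\left(c \right)} = 20$ ($R{\left(c \right)} = 20 - 0 = 20 + 0 = 20$)
$I{\left(A,J \right)} = A$
$o{\left(b \right)} = \frac{20}{1579}$
$\sqrt{-1263068 + o{\left(I{\left(Z{\left(-2 \right)},-47 \right)} \right)}} = \sqrt{-1263068 + \frac{20}{1579}} = \sqrt{- \frac{1994384352}{1579}} = \frac{4 i \sqrt{196820805738}}{1579}$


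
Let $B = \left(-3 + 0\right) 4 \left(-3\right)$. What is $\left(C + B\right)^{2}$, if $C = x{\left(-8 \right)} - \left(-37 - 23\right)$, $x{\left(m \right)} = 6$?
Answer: $10404$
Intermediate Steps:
$B = 36$ ($B = \left(-3\right) 4 \left(-3\right) = \left(-12\right) \left(-3\right) = 36$)
$C = 66$ ($C = 6 - \left(-37 - 23\right) = 6 - -60 = 6 + 60 = 66$)
$\left(C + B\right)^{2} = \left(66 + 36\right)^{2} = 102^{2} = 10404$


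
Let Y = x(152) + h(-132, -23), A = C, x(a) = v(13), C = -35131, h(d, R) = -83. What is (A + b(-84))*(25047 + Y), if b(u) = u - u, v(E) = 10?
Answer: -877361594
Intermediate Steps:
x(a) = 10
b(u) = 0
A = -35131
Y = -73 (Y = 10 - 83 = -73)
(A + b(-84))*(25047 + Y) = (-35131 + 0)*(25047 - 73) = -35131*24974 = -877361594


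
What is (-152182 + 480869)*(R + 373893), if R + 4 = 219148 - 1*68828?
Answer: 172300683583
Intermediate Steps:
R = 150316 (R = -4 + (219148 - 1*68828) = -4 + (219148 - 68828) = -4 + 150320 = 150316)
(-152182 + 480869)*(R + 373893) = (-152182 + 480869)*(150316 + 373893) = 328687*524209 = 172300683583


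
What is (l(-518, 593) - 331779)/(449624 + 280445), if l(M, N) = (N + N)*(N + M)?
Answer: -242829/730069 ≈ -0.33261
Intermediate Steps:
l(M, N) = 2*N*(M + N) (l(M, N) = (2*N)*(M + N) = 2*N*(M + N))
(l(-518, 593) - 331779)/(449624 + 280445) = (2*593*(-518 + 593) - 331779)/(449624 + 280445) = (2*593*75 - 331779)/730069 = (88950 - 331779)*(1/730069) = -242829*1/730069 = -242829/730069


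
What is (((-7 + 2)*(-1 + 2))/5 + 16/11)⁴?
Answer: 625/14641 ≈ 0.042688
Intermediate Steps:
(((-7 + 2)*(-1 + 2))/5 + 16/11)⁴ = (-5*1*(⅕) + 16*(1/11))⁴ = (-5*⅕ + 16/11)⁴ = (-1 + 16/11)⁴ = (5/11)⁴ = 625/14641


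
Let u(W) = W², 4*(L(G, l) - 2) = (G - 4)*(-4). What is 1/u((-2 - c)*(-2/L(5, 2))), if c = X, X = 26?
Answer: 1/3136 ≈ 0.00031888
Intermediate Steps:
c = 26
L(G, l) = 6 - G (L(G, l) = 2 + ((G - 4)*(-4))/4 = 2 + ((-4 + G)*(-4))/4 = 2 + (16 - 4*G)/4 = 2 + (4 - G) = 6 - G)
1/u((-2 - c)*(-2/L(5, 2))) = 1/(((-2 - 1*26)*(-2/(6 - 1*5)))²) = 1/(((-2 - 26)*(-2/(6 - 5)))²) = 1/((-(-56)/1)²) = 1/((-(-56))²) = 1/((-28*(-2))²) = 1/(56²) = 1/3136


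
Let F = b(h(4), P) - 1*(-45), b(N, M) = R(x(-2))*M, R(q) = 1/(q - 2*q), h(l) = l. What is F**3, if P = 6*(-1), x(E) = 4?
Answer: 804357/8 ≈ 1.0054e+5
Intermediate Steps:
R(q) = -1/q (R(q) = 1/(-q) = -1/q)
P = -6
b(N, M) = -M/4 (b(N, M) = (-1/4)*M = (-1*1/4)*M = -M/4)
F = 93/2 (F = -1/4*(-6) - 1*(-45) = 3/2 + 45 = 93/2 ≈ 46.500)
F**3 = (93/2)**3 = 804357/8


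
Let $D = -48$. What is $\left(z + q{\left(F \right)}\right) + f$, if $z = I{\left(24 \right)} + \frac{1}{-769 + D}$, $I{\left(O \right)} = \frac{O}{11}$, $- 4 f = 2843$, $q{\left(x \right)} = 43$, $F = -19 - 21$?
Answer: $- \frac{23925889}{35948} \approx -665.57$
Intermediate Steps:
$F = -40$ ($F = -19 - 21 = -40$)
$f = - \frac{2843}{4}$ ($f = \left(- \frac{1}{4}\right) 2843 = - \frac{2843}{4} \approx -710.75$)
$I{\left(O \right)} = \frac{O}{11}$ ($I{\left(O \right)} = O \frac{1}{11} = \frac{O}{11}$)
$z = \frac{19597}{8987}$ ($z = \frac{1}{11} \cdot 24 + \frac{1}{-769 - 48} = \frac{24}{11} + \frac{1}{-817} = \frac{24}{11} - \frac{1}{817} = \frac{19597}{8987} \approx 2.1806$)
$\left(z + q{\left(F \right)}\right) + f = \left(\frac{19597}{8987} + 43\right) - \frac{2843}{4} = \frac{406038}{8987} - \frac{2843}{4} = - \frac{23925889}{35948}$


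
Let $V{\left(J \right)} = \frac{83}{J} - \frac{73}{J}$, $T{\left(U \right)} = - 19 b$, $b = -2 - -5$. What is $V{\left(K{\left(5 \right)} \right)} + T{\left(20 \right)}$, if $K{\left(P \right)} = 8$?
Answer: $- \frac{223}{4} \approx -55.75$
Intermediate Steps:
$b = 3$ ($b = -2 + 5 = 3$)
$T{\left(U \right)} = -57$ ($T{\left(U \right)} = \left(-19\right) 3 = -57$)
$V{\left(J \right)} = \frac{10}{J}$
$V{\left(K{\left(5 \right)} \right)} + T{\left(20 \right)} = \frac{10}{8} - 57 = 10 \cdot \frac{1}{8} - 57 = \frac{5}{4} - 57 = - \frac{223}{4}$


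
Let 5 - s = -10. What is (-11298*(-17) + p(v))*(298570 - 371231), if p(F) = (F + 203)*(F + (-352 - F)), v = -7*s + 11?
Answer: -11167850378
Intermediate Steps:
s = 15 (s = 5 - 1*(-10) = 5 + 10 = 15)
v = -94 (v = -7*15 + 11 = -105 + 11 = -94)
p(F) = -71456 - 352*F (p(F) = (203 + F)*(-352) = -71456 - 352*F)
(-11298*(-17) + p(v))*(298570 - 371231) = (-11298*(-17) + (-71456 - 352*(-94)))*(298570 - 371231) = (192066 + (-71456 + 33088))*(-72661) = (192066 - 38368)*(-72661) = 153698*(-72661) = -11167850378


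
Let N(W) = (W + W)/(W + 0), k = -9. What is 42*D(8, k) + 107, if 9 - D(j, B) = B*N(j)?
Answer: 1241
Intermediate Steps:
N(W) = 2 (N(W) = (2*W)/W = 2)
D(j, B) = 9 - 2*B (D(j, B) = 9 - B*2 = 9 - 2*B)
42*D(8, k) + 107 = 42*(9 - 2*(-9)) + 107 = 42*(9 + 18) + 107 = 42*27 + 107 = 1134 + 107 = 1241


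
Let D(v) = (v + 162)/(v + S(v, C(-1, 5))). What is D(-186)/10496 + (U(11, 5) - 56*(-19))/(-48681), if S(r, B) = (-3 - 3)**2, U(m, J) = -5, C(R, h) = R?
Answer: -23140573/1064491200 ≈ -0.021739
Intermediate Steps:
S(r, B) = 36 (S(r, B) = (-6)**2 = 36)
D(v) = (162 + v)/(36 + v) (D(v) = (v + 162)/(v + 36) = (162 + v)/(36 + v))
D(-186)/10496 + (U(11, 5) - 56*(-19))/(-48681) = ((162 - 186)/(36 - 186))/10496 + (-5 - 56*(-19))/(-48681) = (-24/(-150))*(1/10496) + (-5 + 1064)*(-1/48681) = -1/150*(-24)*(1/10496) + 1059*(-1/48681) = (4/25)*(1/10496) - 353/16227 = 1/65600 - 353/16227 = -23140573/1064491200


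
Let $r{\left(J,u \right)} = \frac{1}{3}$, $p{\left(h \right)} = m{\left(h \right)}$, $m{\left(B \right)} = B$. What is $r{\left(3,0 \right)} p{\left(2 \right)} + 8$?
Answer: $\frac{26}{3} \approx 8.6667$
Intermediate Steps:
$p{\left(h \right)} = h$
$r{\left(J,u \right)} = \frac{1}{3}$
$r{\left(3,0 \right)} p{\left(2 \right)} + 8 = \frac{1}{3} \cdot 2 + 8 = \frac{2}{3} + 8 = \frac{26}{3}$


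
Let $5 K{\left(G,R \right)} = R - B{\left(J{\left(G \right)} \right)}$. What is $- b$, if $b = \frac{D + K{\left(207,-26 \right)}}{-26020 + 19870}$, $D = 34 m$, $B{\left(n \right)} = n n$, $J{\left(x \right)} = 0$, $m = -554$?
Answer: $- \frac{15701}{5125} \approx -3.0636$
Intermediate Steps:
$B{\left(n \right)} = n^{2}$
$K{\left(G,R \right)} = \frac{R}{5}$ ($K{\left(G,R \right)} = \frac{R - 0^{2}}{5} = \frac{R - 0}{5} = \frac{R + 0}{5} = \frac{R}{5}$)
$D = -18836$ ($D = 34 \left(-554\right) = -18836$)
$b = \frac{15701}{5125}$ ($b = \frac{-18836 + \frac{1}{5} \left(-26\right)}{-26020 + 19870} = \frac{-18836 - \frac{26}{5}}{-6150} = \left(- \frac{94206}{5}\right) \left(- \frac{1}{6150}\right) = \frac{15701}{5125} \approx 3.0636$)
$- b = \left(-1\right) \frac{15701}{5125} = - \frac{15701}{5125}$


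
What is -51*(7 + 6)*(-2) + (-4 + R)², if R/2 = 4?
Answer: 1342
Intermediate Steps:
R = 8 (R = 2*4 = 8)
-51*(7 + 6)*(-2) + (-4 + R)² = -51*(7 + 6)*(-2) + (-4 + 8)² = -663*(-2) + 4² = -51*(-26) + 16 = 1326 + 16 = 1342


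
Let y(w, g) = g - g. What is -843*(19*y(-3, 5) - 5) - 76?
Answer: 4139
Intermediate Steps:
y(w, g) = 0
-843*(19*y(-3, 5) - 5) - 76 = -843*(19*0 - 5) - 76 = -843*(0 - 5) - 76 = -843*(-5) - 76 = 4215 - 76 = 4139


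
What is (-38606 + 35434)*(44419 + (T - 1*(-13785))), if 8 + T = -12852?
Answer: -143831168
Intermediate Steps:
T = -12860 (T = -8 - 12852 = -12860)
(-38606 + 35434)*(44419 + (T - 1*(-13785))) = (-38606 + 35434)*(44419 + (-12860 - 1*(-13785))) = -3172*(44419 + (-12860 + 13785)) = -3172*(44419 + 925) = -3172*45344 = -143831168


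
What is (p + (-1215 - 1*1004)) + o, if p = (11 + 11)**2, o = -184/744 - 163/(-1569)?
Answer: -84395641/48639 ≈ -1735.1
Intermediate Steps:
o = -6976/48639 (o = -184*1/744 - 163*(-1/1569) = -23/93 + 163/1569 = -6976/48639 ≈ -0.14342)
p = 484 (p = 22**2 = 484)
(p + (-1215 - 1*1004)) + o = (484 + (-1215 - 1*1004)) - 6976/48639 = (484 + (-1215 - 1004)) - 6976/48639 = (484 - 2219) - 6976/48639 = -1735 - 6976/48639 = -84395641/48639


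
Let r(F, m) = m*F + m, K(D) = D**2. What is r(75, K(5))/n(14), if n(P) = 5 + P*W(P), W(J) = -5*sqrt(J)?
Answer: -380/2743 - 5320*sqrt(14)/2743 ≈ -7.3954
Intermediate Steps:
r(F, m) = m + F*m (r(F, m) = F*m + m = m + F*m)
n(P) = 5 - 5*P**(3/2) (n(P) = 5 + P*(-5*sqrt(P)) = 5 - 5*P**(3/2))
r(75, K(5))/n(14) = (5**2*(1 + 75))/(5 - 70*sqrt(14)) = (25*76)/(5 - 70*sqrt(14)) = 1900/(5 - 70*sqrt(14))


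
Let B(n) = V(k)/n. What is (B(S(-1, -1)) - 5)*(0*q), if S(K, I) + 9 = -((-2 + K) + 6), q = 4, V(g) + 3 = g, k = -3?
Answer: 0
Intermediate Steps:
V(g) = -3 + g
S(K, I) = -13 - K (S(K, I) = -9 - ((-2 + K) + 6) = -9 - (4 + K) = -9 + (-4 - K) = -13 - K)
B(n) = -6/n (B(n) = (-3 - 3)/n = -6/n)
(B(S(-1, -1)) - 5)*(0*q) = (-6/(-13 - 1*(-1)) - 5)*(0*4) = (-6/(-13 + 1) - 5)*0 = (-6/(-12) - 5)*0 = (-6*(-1/12) - 5)*0 = (1/2 - 5)*0 = -9/2*0 = 0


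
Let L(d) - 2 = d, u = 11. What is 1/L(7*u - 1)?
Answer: 1/78 ≈ 0.012821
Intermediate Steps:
L(d) = 2 + d
1/L(7*u - 1) = 1/(2 + (7*11 - 1)) = 1/(2 + (77 - 1)) = 1/(2 + 76) = 1/78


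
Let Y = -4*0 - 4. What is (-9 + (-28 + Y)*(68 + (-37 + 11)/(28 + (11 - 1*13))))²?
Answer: 4635409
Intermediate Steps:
Y = -4 (Y = 0 - 4 = -4)
(-9 + (-28 + Y)*(68 + (-37 + 11)/(28 + (11 - 1*13))))² = (-9 + (-28 - 4)*(68 + (-37 + 11)/(28 + (11 - 1*13))))² = (-9 - 32*(68 - 26/(28 + (11 - 13))))² = (-9 - 32*(68 - 26/(28 - 2)))² = (-9 - 32*(68 - 26/26))² = (-9 - 32*(68 - 26*1/26))² = (-9 - 32*(68 - 1))² = (-9 - 32*67)² = (-9 - 2144)² = (-2153)² = 4635409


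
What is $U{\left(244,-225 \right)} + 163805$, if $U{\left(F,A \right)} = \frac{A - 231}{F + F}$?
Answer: $\frac{9992048}{61} \approx 1.638 \cdot 10^{5}$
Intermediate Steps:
$U{\left(F,A \right)} = \frac{-231 + A}{2 F}$
$U{\left(244,-225 \right)} + 163805 = \frac{-231 - 225}{2 \cdot 244} + 163805 = \frac{1}{2} \cdot \frac{1}{244} \left(-456\right) + 163805 = - \frac{57}{61} + 163805 = \frac{9992048}{61}$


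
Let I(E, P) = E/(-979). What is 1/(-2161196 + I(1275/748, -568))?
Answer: -43076/93095678971 ≈ -4.6271e-7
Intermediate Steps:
I(E, P) = -E/979 (I(E, P) = E*(-1/979) = -E/979)
1/(-2161196 + I(1275/748, -568)) = 1/(-2161196 - 1275/(979*748)) = 1/(-2161196 - 1/979*75/44) = 1/(-2161196 - 75/43076) = 1/(-93095678971/43076) = -43076/93095678971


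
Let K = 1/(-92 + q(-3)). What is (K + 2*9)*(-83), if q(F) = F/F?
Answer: -135871/91 ≈ -1493.1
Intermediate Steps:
q(F) = 1
K = -1/91 (K = 1/(-92 + 1) = 1/(-91) = -1/91 ≈ -0.010989)
(K + 2*9)*(-83) = (-1/91 + 2*9)*(-83) = (-1/91 + 18)*(-83) = (1637/91)*(-83) = -135871/91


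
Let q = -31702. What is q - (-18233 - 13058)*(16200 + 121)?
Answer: 510668709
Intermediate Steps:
q - (-18233 - 13058)*(16200 + 121) = -31702 - (-18233 - 13058)*(16200 + 121) = -31702 - (-31291)*16321 = -31702 - 1*(-510700411) = -31702 + 510700411 = 510668709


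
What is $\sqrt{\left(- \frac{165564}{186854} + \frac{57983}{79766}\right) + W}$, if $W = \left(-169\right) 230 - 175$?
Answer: $\frac{i \sqrt{2168441113527408513460802}}{7452298082} \approx 197.6 i$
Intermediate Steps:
$W = -39045$ ($W = -38870 - 175 = -39045$)
$\sqrt{\left(- \frac{165564}{186854} + \frac{57983}{79766}\right) + W} = \sqrt{\left(- \frac{165564}{186854} + \frac{57983}{79766}\right) - 39045} = \sqrt{\left(\left(-165564\right) \frac{1}{186854} + 57983 \cdot \frac{1}{79766}\right) - 39045} = \sqrt{\left(- \frac{82782}{93427} + \frac{57983}{79766}\right) - 39045} = \sqrt{- \frac{1186011271}{7452298082} - 39045} = \sqrt{- \frac{290976164622961}{7452298082}} = \frac{i \sqrt{2168441113527408513460802}}{7452298082}$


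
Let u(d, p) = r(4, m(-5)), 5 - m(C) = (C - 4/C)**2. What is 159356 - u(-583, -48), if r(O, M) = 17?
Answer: 159339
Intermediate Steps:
m(C) = 5 - (C - 4/C)**2
u(d, p) = 17
159356 - u(-583, -48) = 159356 - 1*17 = 159356 - 17 = 159339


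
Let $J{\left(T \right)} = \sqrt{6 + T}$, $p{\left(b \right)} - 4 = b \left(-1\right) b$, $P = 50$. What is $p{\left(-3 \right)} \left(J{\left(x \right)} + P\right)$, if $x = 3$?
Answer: $-265$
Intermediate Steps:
$p{\left(b \right)} = 4 - b^{2}$ ($p{\left(b \right)} = 4 + b \left(-1\right) b = 4 + - b b = 4 - b^{2}$)
$p{\left(-3 \right)} \left(J{\left(x \right)} + P\right) = \left(4 - \left(-3\right)^{2}\right) \left(\sqrt{6 + 3} + 50\right) = \left(4 - 9\right) \left(\sqrt{9} + 50\right) = \left(4 - 9\right) \left(3 + 50\right) = \left(-5\right) 53 = -265$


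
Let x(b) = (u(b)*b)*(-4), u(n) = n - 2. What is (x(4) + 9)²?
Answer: 529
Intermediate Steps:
u(n) = -2 + n
x(b) = -4*b*(-2 + b) (x(b) = ((-2 + b)*b)*(-4) = (b*(-2 + b))*(-4) = -4*b*(-2 + b))
(x(4) + 9)² = (4*4*(2 - 1*4) + 9)² = (4*4*(2 - 4) + 9)² = (4*4*(-2) + 9)² = (-32 + 9)² = (-23)² = 529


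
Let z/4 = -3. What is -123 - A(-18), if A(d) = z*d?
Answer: -339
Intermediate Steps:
z = -12 (z = 4*(-3) = -12)
A(d) = -12*d
-123 - A(-18) = -123 - (-12)*(-18) = -123 - 1*216 = -123 - 216 = -339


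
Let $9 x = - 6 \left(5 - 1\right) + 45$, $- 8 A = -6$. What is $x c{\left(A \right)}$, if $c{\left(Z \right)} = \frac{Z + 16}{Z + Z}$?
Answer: $\frac{469}{18} \approx 26.056$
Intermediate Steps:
$A = \frac{3}{4}$ ($A = \left(- \frac{1}{8}\right) \left(-6\right) = \frac{3}{4} \approx 0.75$)
$c{\left(Z \right)} = \frac{16 + Z}{2 Z}$
$x = \frac{7}{3}$ ($x = \frac{- 6 \left(5 - 1\right) + 45}{9} = \frac{\left(-6\right) 4 + 45}{9} = \frac{-24 + 45}{9} = \frac{1}{9} \cdot 21 = \frac{7}{3} \approx 2.3333$)
$x c{\left(A \right)} = \frac{7 \frac{16 + \frac{3}{4}}{2 \cdot \frac{3}{4}}}{3} = \frac{7 \cdot \frac{1}{2} \cdot \frac{4}{3} \cdot \frac{67}{4}}{3} = \frac{7}{3} \cdot \frac{67}{6} = \frac{469}{18}$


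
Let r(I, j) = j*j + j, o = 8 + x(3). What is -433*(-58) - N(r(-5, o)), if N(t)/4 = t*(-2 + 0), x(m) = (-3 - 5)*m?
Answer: 27034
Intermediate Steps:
x(m) = -8*m
o = -16 (o = 8 - 8*3 = 8 - 24 = -16)
r(I, j) = j + j² (r(I, j) = j² + j = j + j²)
N(t) = -8*t (N(t) = 4*(t*(-2 + 0)) = 4*(t*(-2)) = 4*(-2*t) = -8*t)
-433*(-58) - N(r(-5, o)) = -433*(-58) - (-8)*(-16*(1 - 16)) = 25114 - (-8)*(-16*(-15)) = 25114 - (-8)*240 = 25114 - 1*(-1920) = 25114 + 1920 = 27034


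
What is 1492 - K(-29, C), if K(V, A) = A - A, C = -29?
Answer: 1492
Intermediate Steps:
K(V, A) = 0
1492 - K(-29, C) = 1492 - 1*0 = 1492 + 0 = 1492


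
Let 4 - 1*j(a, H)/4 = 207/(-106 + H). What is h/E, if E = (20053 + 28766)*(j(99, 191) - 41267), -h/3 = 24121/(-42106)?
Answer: -2050285/2403076305688894 ≈ -8.5319e-10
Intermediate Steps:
j(a, H) = 16 - 828/(-106 + H)
h = 72363/42106 (h = -72363/(-42106) = -72363*(-1)/42106 = -3*(-24121/42106) = 72363/42106 ≈ 1.7186)
E = -171216190497/85 (E = (20053 + 28766)*(4*(-631 + 4*191)/(-106 + 191) - 41267) = 48819*(4*(-631 + 764)/85 - 41267) = 48819*(4*(1/85)*133 - 41267) = 48819*(532/85 - 41267) = 48819*(-3507163/85) = -171216190497/85 ≈ -2.0143e+9)
h/E = 72363/(42106*(-171216190497/85)) = (72363/42106)*(-85/171216190497) = -2050285/2403076305688894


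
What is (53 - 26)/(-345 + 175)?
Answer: -27/170 ≈ -0.15882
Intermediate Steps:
(53 - 26)/(-345 + 175) = 27/(-170) = 27*(-1/170) = -27/170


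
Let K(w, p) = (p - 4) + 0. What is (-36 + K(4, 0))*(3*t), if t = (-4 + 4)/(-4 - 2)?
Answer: 0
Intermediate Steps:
t = 0 (t = 0/(-6) = 0*(-⅙) = 0)
K(w, p) = -4 + p (K(w, p) = (-4 + p) + 0 = -4 + p)
(-36 + K(4, 0))*(3*t) = (-36 + (-4 + 0))*(3*0) = (-36 - 4)*0 = -40*0 = 0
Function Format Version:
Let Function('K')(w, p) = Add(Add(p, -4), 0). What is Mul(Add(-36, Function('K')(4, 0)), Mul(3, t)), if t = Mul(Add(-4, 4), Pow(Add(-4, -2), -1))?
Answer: 0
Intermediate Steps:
t = 0 (t = Mul(0, Pow(-6, -1)) = Mul(0, Rational(-1, 6)) = 0)
Function('K')(w, p) = Add(-4, p) (Function('K')(w, p) = Add(Add(-4, p), 0) = Add(-4, p))
Mul(Add(-36, Function('K')(4, 0)), Mul(3, t)) = Mul(Add(-36, Add(-4, 0)), Mul(3, 0)) = Mul(Add(-36, -4), 0) = Mul(-40, 0) = 0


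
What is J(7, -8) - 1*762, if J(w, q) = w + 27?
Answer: -728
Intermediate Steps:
J(w, q) = 27 + w
J(7, -8) - 1*762 = (27 + 7) - 1*762 = 34 - 762 = -728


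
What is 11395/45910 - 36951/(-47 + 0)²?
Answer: -334249771/20283038 ≈ -16.479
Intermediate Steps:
11395/45910 - 36951/(-47 + 0)² = 11395*(1/45910) - 36951/((-47)²) = 2279/9182 - 36951/2209 = -334249771/20283038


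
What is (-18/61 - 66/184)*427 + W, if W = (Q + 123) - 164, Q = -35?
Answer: -32675/92 ≈ -355.16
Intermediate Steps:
W = -76 (W = (-35 + 123) - 164 = 88 - 164 = -76)
(-18/61 - 66/184)*427 + W = (-18/61 - 66/184)*427 - 76 = (-18*1/61 - 66*1/184)*427 - 76 = (-18/61 - 33/92)*427 - 76 = -3669/5612*427 - 76 = -25683/92 - 76 = -32675/92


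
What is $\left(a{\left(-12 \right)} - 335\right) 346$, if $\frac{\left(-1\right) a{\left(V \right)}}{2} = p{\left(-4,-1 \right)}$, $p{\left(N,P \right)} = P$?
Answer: $-115218$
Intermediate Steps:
$a{\left(V \right)} = 2$ ($a{\left(V \right)} = \left(-2\right) \left(-1\right) = 2$)
$\left(a{\left(-12 \right)} - 335\right) 346 = \left(2 - 335\right) 346 = \left(-333\right) 346 = -115218$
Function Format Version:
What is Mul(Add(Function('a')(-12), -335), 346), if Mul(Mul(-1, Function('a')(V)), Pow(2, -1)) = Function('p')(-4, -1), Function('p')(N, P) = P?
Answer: -115218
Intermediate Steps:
Function('a')(V) = 2 (Function('a')(V) = Mul(-2, -1) = 2)
Mul(Add(Function('a')(-12), -335), 346) = Mul(Add(2, -335), 346) = Mul(-333, 346) = -115218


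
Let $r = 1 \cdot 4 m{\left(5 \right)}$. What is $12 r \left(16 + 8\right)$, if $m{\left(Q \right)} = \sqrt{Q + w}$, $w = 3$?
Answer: $2304 \sqrt{2} \approx 3258.3$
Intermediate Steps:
$m{\left(Q \right)} = \sqrt{3 + Q}$ ($m{\left(Q \right)} = \sqrt{Q + 3} = \sqrt{3 + Q}$)
$r = 8 \sqrt{2}$ ($r = 1 \cdot 4 \sqrt{3 + 5} = 4 \sqrt{8} = 4 \cdot 2 \sqrt{2} = 8 \sqrt{2} \approx 11.314$)
$12 r \left(16 + 8\right) = 12 \cdot 8 \sqrt{2} \left(16 + 8\right) = 96 \sqrt{2} \cdot 24 = 2304 \sqrt{2}$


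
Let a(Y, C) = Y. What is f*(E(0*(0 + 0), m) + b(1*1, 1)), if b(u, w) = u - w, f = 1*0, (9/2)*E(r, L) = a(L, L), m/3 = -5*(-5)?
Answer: 0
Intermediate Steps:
m = 75 (m = 3*(-5*(-5)) = 3*25 = 75)
E(r, L) = 2*L/9
f = 0
f*(E(0*(0 + 0), m) + b(1*1, 1)) = 0*((2/9)*75 + (1*1 - 1*1)) = 0*(50/3 + (1 - 1)) = 0*(50/3 + 0) = 0*(50/3) = 0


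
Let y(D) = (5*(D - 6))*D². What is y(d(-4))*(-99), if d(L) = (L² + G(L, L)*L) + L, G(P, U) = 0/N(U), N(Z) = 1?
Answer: -427680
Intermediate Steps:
G(P, U) = 0 (G(P, U) = 0/1 = 0*1 = 0)
d(L) = L + L² (d(L) = (L² + 0*L) + L = (L² + 0) + L = L² + L = L + L²)
y(D) = D²*(-30 + 5*D) (y(D) = (5*(-6 + D))*D² = (-30 + 5*D)*D² = D²*(-30 + 5*D))
y(d(-4))*(-99) = (5*(-4*(1 - 4))²*(-6 - 4*(1 - 4)))*(-99) = (5*(-4*(-3))²*(-6 - 4*(-3)))*(-99) = (5*12²*(-6 + 12))*(-99) = (5*144*6)*(-99) = 4320*(-99) = -427680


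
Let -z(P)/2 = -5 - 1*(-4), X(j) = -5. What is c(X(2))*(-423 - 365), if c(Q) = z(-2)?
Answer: -1576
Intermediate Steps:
z(P) = 2 (z(P) = -2*(-5 - 1*(-4)) = -2*(-5 + 4) = -2*(-1) = 2)
c(Q) = 2
c(X(2))*(-423 - 365) = 2*(-423 - 365) = 2*(-788) = -1576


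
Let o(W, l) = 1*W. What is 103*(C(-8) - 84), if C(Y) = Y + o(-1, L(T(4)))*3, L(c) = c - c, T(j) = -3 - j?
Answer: -9785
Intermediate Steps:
L(c) = 0
o(W, l) = W
C(Y) = -3 + Y (C(Y) = Y - 1*3 = Y - 3 = -3 + Y)
103*(C(-8) - 84) = 103*((-3 - 8) - 84) = 103*(-11 - 84) = 103*(-95) = -9785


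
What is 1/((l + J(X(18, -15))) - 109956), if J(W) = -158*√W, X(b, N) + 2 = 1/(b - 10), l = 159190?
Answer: 98468/4848067127 + 79*I*√30/4848067127 ≈ 2.0311e-5 + 8.9252e-8*I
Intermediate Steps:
X(b, N) = -2 + 1/(-10 + b) (X(b, N) = -2 + 1/(b - 10) = -2 + 1/(-10 + b))
1/((l + J(X(18, -15))) - 109956) = 1/((159190 - 158*√(21 - 2*18)/√(-10 + 18)) - 109956) = 1/((159190 - 158*√2*√(21 - 36)/4) - 109956) = 1/((159190 - 158*I*√30/4) - 109956) = 1/((159190 - 79*I*√30/2) - 109956) = 1/(49234 - 79*I*√30/2)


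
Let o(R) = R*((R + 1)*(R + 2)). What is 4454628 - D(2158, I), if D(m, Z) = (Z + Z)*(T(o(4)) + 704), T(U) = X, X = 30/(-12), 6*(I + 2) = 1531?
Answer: 24596611/6 ≈ 4.0994e+6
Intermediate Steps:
I = 1519/6 (I = -2 + (⅙)*1531 = -2 + 1531/6 = 1519/6 ≈ 253.17)
X = -5/2 (X = 30*(-1/12) = -5/2 ≈ -2.5000)
o(R) = R*(1 + R)*(2 + R) (o(R) = R*((1 + R)*(2 + R)) = R*(1 + R)*(2 + R))
T(U) = -5/2
D(m, Z) = 1403*Z (D(m, Z) = (Z + Z)*(-5/2 + 704) = (2*Z)*(1403/2) = 1403*Z)
4454628 - D(2158, I) = 4454628 - 1403*1519/6 = 4454628 - 1*2131157/6 = 4454628 - 2131157/6 = 24596611/6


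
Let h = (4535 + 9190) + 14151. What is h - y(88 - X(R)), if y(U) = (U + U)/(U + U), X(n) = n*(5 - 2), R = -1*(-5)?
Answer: 27875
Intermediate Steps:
R = 5
X(n) = 3*n (X(n) = n*3 = 3*n)
h = 27876 (h = 13725 + 14151 = 27876)
y(U) = 1 (y(U) = (2*U)/((2*U)) = (2*U)*(1/(2*U)) = 1)
h - y(88 - X(R)) = 27876 - 1*1 = 27876 - 1 = 27875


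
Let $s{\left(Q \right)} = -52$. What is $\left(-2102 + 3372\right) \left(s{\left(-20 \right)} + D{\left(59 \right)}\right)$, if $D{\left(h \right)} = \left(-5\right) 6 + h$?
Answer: $-29210$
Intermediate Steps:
$D{\left(h \right)} = -30 + h$
$\left(-2102 + 3372\right) \left(s{\left(-20 \right)} + D{\left(59 \right)}\right) = \left(-2102 + 3372\right) \left(-52 + \left(-30 + 59\right)\right) = 1270 \left(-52 + 29\right) = 1270 \left(-23\right) = -29210$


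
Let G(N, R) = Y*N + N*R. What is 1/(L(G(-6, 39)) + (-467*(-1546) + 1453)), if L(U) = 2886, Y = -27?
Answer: 1/726321 ≈ 1.3768e-6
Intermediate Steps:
G(N, R) = -27*N + N*R
1/(L(G(-6, 39)) + (-467*(-1546) + 1453)) = 1/(2886 + (-467*(-1546) + 1453)) = 1/(2886 + (721982 + 1453)) = 1/(2886 + 723435) = 1/726321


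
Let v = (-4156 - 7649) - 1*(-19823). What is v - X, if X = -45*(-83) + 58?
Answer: 4225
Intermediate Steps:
X = 3793 (X = 3735 + 58 = 3793)
v = 8018 (v = -11805 + 19823 = 8018)
v - X = 8018 - 1*3793 = 8018 - 3793 = 4225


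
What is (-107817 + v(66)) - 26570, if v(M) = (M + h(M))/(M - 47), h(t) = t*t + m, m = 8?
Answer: -2548923/19 ≈ -1.3415e+5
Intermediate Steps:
h(t) = 8 + t² (h(t) = t*t + 8 = t² + 8 = 8 + t²)
v(M) = (8 + M + M²)/(-47 + M) (v(M) = (M + (8 + M²))/(M - 47) = (8 + M + M²)/(-47 + M))
(-107817 + v(66)) - 26570 = (-107817 + (8 + 66 + 66²)/(-47 + 66)) - 26570 = (-107817 + (8 + 66 + 4356)/19) - 26570 = (-107817 + (1/19)*4430) - 26570 = (-107817 + 4430/19) - 26570 = -2044093/19 - 26570 = -2548923/19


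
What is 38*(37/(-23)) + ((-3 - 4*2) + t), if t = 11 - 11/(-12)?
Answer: -16619/276 ≈ -60.214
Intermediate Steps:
t = 143/12 (t = 11 - 11*(-1/12) = 11 + 11/12 = 143/12 ≈ 11.917)
38*(37/(-23)) + ((-3 - 4*2) + t) = 38*(37/(-23)) + ((-3 - 4*2) + 143/12) = 38*(37*(-1/23)) + ((-3 - 8) + 143/12) = 38*(-37/23) + (-11 + 143/12) = -1406/23 + 11/12 = -16619/276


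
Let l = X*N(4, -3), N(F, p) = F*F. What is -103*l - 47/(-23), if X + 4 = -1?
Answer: 189567/23 ≈ 8242.0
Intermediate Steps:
N(F, p) = F**2
X = -5 (X = -4 - 1 = -5)
l = -80 (l = -5*4**2 = -5*16 = -80)
-103*l - 47/(-23) = -103*(-80) - 47/(-23) = 8240 - 47*(-1/23) = 8240 + 47/23 = 189567/23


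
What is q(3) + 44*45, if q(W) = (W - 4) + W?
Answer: 1982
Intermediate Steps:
q(W) = -4 + 2*W (q(W) = (-4 + W) + W = -4 + 2*W)
q(3) + 44*45 = (-4 + 2*3) + 44*45 = (-4 + 6) + 1980 = 2 + 1980 = 1982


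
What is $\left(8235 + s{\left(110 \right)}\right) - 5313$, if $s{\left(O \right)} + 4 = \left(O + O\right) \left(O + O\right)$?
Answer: $51318$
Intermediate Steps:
$s{\left(O \right)} = -4 + 4 O^{2}$ ($s{\left(O \right)} = -4 + \left(O + O\right) \left(O + O\right) = -4 + 2 O 2 O = -4 + 4 O^{2}$)
$\left(8235 + s{\left(110 \right)}\right) - 5313 = \left(8235 - \left(4 - 4 \cdot 110^{2}\right)\right) - 5313 = \left(8235 + \left(-4 + 4 \cdot 12100\right)\right) - 5313 = \left(8235 + \left(-4 + 48400\right)\right) - 5313 = \left(8235 + 48396\right) - 5313 = 56631 - 5313 = 51318$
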